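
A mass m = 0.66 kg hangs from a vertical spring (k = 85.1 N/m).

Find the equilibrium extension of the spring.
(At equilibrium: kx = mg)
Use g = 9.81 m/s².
x_eq = mg/k = 0.66×9.81/85.1 = 0.07608 m = 7.608 cm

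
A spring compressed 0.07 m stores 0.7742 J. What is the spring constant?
PE = ½kx² → k = 2PE/x² = 2×0.7742/0.07² = 316.0 N/m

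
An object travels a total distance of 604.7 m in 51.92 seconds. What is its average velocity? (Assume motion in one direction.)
v_avg = Δd / Δt = 604.7 / 51.92 = 11.65 m/s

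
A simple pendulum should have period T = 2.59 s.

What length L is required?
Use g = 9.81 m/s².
T = 2π√(L/g) → L = g(T/2π)² = 9.81×(2.59/2π)² = 1.667 m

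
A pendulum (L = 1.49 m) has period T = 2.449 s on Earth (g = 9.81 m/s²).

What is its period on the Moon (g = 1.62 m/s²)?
T = 2π√(L/g), so T_moon/T_earth = √(g_earth/g_moon)
T_moon = 2π√(1.49/1.62) = 6.026 s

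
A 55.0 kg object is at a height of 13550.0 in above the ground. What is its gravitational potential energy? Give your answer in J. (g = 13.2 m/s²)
PE = mgh = 55 kg × 13.2 m/s² × 344.2 m = 2.499e+05 J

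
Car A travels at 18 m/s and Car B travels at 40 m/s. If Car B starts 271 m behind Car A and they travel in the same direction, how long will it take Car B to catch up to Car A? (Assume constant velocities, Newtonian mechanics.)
Relative speed: v_rel = 40 - 18 = 22 m/s
Time to catch: t = d₀/v_rel = 271/22 = 12.32 s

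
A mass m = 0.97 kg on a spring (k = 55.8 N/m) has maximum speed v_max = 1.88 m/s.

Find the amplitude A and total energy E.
½mv²_max = ½kA² → A = v_max√(m/k) = 1.88×√(0.97/55.8) = 0.2479 m = 24.79 cm
E = ½mv²_max = ½×0.97×1.88² = 1.714 J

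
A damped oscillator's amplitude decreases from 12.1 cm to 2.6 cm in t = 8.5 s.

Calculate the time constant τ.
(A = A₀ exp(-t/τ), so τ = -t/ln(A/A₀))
A/A₀ = 2.6/12.1 = 0.2149; ln(A/A₀) = -1.538
τ = −t/ln(A/A₀) = −8.5/-1.538 = 5.528 s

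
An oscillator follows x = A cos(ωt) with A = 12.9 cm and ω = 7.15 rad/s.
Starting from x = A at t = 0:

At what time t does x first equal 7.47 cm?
cos(ωt) = x/A = 7.47/12.9 = 0.5791
ωt = arccos(0.5791) = 0.9532 rad
t = 0.9532/7.15 = 0.1333 s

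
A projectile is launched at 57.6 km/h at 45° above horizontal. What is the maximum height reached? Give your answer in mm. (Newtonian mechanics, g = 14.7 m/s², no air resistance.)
H = v₀²sin²(θ)/(2g) (with unit conversion) = 4354.0 mm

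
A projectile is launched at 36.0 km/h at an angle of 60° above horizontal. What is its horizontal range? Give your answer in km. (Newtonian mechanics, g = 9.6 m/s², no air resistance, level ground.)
R = v₀² sin(2θ) / g (with unit conversion) = 0.009021 km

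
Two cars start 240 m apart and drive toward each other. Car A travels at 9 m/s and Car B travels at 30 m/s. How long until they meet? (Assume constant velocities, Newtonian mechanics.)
Combined speed: v_combined = 9 + 30 = 39 m/s
Time to meet: t = d/39 = 240/39 = 6.15 s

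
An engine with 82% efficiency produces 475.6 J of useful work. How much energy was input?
W_in = W_out/η = 475.6/0.82 = 580.0 J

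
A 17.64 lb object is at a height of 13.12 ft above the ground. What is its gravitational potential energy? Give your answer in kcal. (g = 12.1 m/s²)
PE = mgh = 8.001 kg × 12.1 m/s² × 3.999 m = 387.2 J = 0.09254 kcal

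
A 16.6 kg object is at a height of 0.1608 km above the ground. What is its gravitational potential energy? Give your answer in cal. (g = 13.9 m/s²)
PE = mgh = 16.6 kg × 13.9 m/s² × 160.8 m = 3.71e+04 J = 8868.0 cal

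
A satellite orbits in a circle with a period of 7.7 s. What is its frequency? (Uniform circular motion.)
f = 1/T = 1/7.7 = 0.1299 Hz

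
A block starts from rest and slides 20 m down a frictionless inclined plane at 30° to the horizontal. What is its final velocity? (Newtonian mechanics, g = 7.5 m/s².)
a = g sin(θ) = 7.5 × sin(30°) = 3.75 m/s²
v = √(2ad) = √(2 × 3.75 × 20) = 12.25 m/s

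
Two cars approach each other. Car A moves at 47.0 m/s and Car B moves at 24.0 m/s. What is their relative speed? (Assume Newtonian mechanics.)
v_rel = v_A + v_B = 47.0 + 24.0 = 71.0 m/s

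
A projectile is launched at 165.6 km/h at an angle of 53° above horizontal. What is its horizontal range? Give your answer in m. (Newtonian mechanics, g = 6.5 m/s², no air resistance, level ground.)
R = v₀² sin(2θ) / g (with unit conversion) = 312.9 m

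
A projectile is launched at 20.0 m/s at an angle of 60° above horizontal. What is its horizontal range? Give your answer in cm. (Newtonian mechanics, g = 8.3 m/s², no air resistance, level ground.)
R = v₀² sin(2θ) / g (with unit conversion) = 4174.0 cm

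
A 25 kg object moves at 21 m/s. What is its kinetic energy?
KE = ½mv² = ½×25×21² = 5512.5 J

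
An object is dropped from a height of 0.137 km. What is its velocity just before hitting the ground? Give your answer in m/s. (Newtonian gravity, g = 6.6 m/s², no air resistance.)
v = √(2gh) (with unit conversion) = 42.53 m/s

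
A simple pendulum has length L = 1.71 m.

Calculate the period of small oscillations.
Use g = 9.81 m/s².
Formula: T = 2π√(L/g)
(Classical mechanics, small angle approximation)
T = 2π√(L/g) = 2π√(1.71/9.81) = 2.623 s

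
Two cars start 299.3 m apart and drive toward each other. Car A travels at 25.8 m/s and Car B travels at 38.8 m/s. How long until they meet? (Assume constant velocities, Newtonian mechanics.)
Combined speed: v_combined = 25.8 + 38.8 = 64.6 m/s
Time to meet: t = d/64.6 = 299.3/64.6 = 4.63 s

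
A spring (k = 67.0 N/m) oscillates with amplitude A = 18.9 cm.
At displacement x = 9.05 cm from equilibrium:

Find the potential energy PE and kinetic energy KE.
E_total = ½kA² = ½×67.0×(0.189)² = 1.197 J
PE = ½kx² = ½×67.0×(0.0905)² = 0.2744 J
KE = E_total − PE = 0.9223 J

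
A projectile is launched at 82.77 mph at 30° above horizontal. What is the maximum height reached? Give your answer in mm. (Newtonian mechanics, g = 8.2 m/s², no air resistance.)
H = v₀²sin²(θ)/(2g) (with unit conversion) = 20870.0 mm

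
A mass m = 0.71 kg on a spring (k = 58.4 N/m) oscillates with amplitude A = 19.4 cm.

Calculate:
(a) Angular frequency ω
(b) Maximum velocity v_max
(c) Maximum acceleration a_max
ω = √(k/m) = √(58.4/0.71) = 9.069 rad/s
v_max = ωA = 9.069×0.194 = 1.759 m/s
a_max = ω²A = 9.069²×0.194 = 15.96 m/s²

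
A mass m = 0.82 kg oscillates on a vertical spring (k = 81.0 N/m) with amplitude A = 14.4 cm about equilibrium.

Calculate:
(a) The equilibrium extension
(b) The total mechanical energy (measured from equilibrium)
x_eq = mg/k = 0.82×9.81/81.0 = 0.09931 m = 9.931 cm
E = ½kA² = ½×81.0×(0.144)² = 0.8398 J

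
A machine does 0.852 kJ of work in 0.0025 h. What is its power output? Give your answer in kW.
P = W/t = 852 J / 9 s = 94.67 W = 0.09467 kW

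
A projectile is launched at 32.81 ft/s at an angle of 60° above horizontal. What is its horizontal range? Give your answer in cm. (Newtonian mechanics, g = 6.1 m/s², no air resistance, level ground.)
R = v₀² sin(2θ) / g (with unit conversion) = 1420.0 cm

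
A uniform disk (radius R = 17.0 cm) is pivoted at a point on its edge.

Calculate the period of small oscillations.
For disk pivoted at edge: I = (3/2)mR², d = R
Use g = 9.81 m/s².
I/m = (3/2)R² = 0.04335 m²; d = R = 0.17 m
T = 2π√((3/2)R²/(gR)) = 2π√(3R/(2g)) = 1.013 s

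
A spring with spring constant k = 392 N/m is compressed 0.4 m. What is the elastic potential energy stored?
PE = ½kx² = ½×392×0.4² = 31.36 J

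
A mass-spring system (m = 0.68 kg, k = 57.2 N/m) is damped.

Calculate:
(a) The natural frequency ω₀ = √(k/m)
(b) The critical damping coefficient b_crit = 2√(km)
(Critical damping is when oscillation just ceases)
ω₀ = √(k/m) = √(57.2/0.68) = 9.172 rad/s
b_crit = 2√(km) = 2√(57.2×0.68) = 12.47 kg/s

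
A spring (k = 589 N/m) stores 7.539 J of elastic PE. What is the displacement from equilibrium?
PE = ½kx² → x = √(2PE/k) = √(2×7.539/589) = 0.16 m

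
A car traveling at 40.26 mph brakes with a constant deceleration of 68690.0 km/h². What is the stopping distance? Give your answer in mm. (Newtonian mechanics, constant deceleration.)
d = v₀² / (2a) (with unit conversion) = 30560.0 mm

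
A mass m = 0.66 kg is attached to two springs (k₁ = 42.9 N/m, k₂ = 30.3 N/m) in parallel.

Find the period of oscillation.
k_eq = k₁+k₂ = 73.2 N/m
T = 2π√(m/k_eq) = 2π√(0.66/73.2) = 0.5966 s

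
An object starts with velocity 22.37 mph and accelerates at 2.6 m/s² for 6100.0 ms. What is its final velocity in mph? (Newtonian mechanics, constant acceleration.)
v = v₀ + at (with unit conversion) = 57.85 mph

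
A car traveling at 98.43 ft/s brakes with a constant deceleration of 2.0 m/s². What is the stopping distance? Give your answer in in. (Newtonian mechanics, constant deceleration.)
d = v₀² / (2a) (with unit conversion) = 8859.0 in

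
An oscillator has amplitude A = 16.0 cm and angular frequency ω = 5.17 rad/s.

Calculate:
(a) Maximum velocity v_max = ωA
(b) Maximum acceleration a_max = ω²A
v_max = ωA = 5.17×0.16 = 0.8272 m/s
a_max = ω²A = 5.17²×0.16 = 4.277 m/s²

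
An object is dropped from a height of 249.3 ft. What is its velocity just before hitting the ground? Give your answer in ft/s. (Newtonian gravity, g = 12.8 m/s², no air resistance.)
v = √(2gh) (with unit conversion) = 144.7 ft/s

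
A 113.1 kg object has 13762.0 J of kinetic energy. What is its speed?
KE = ½mv² → v = √(2KE/m) = √(2×13762.0/113.1) = 15.6 m/s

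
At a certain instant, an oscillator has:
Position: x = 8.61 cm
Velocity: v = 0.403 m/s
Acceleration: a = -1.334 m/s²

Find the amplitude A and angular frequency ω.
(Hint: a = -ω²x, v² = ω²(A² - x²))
a = −ω²x → ω = √(|a|/x) = √(1.334/0.0861) = 3.936 rad/s
v² = ω²(A² − x²) → A = √(x² + v²/ω²) = √(0.0861² + 0.403²/3.936²) = 0.1338 m = 13.38 cm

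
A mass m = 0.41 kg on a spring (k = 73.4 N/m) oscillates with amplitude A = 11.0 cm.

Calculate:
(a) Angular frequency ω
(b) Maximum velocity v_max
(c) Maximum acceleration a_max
ω = √(k/m) = √(73.4/0.41) = 13.38 rad/s
v_max = ωA = 13.38×0.11 = 1.472 m/s
a_max = ω²A = 13.38²×0.11 = 19.69 m/s²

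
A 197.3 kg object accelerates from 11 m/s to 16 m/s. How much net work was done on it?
W_net = ΔKE = ½m(v₂² − v₁²) = ½×197.3×(16² − 11²) = 13317.75 J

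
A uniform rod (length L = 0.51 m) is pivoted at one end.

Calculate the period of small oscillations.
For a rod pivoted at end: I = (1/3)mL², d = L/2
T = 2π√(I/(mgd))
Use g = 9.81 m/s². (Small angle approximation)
I/m = (1/3)L² = 0.0867 m²; d = L/2 = 0.255 m
T = 2π√(I/(mgd)) = 2π√(0.0867/(9.81×0.255)) = 1.17 s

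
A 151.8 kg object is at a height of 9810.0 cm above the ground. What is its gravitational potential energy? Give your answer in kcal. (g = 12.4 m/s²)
PE = mgh = 151.8 kg × 12.4 m/s² × 98.1 m = 1.847e+05 J = 44.13 kcal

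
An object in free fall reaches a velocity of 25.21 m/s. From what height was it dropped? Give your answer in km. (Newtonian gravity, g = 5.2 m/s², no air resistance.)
h = v²/(2g) (with unit conversion) = 0.06111 km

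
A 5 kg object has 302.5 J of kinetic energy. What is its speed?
KE = ½mv² → v = √(2KE/m) = √(2×302.5/5) = 11.0 m/s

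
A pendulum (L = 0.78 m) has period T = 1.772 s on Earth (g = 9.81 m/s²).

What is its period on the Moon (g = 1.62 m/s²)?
T = 2π√(L/g), so T_moon/T_earth = √(g_earth/g_moon)
T_moon = 2π√(0.78/1.62) = 4.36 s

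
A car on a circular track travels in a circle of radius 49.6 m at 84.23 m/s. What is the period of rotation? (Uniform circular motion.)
T = 2πr/v = 2π×49.6/84.23 = 3.7 s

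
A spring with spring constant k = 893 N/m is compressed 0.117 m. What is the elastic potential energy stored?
PE = ½kx² = ½×893×0.117² = 6.112 J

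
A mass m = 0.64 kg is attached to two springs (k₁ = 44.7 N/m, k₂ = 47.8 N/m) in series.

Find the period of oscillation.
k_eq = k₁k₂/(k₁+k₂) = 23.1 N/m
T = 2π√(m/k_eq) = 2π√(0.64/23.1) = 1.046 s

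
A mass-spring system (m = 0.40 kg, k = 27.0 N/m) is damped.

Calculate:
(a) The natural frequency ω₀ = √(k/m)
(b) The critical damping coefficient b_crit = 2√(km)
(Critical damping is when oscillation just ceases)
ω₀ = √(k/m) = √(27.0/0.4) = 8.216 rad/s
b_crit = 2√(km) = 2√(27.0×0.4) = 6.573 kg/s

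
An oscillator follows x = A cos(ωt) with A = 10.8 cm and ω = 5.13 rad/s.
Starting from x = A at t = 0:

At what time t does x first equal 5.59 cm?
cos(ωt) = x/A = 5.59/10.8 = 0.5176
ωt = arccos(0.5176) = 1.027 rad
t = 1.027/5.13 = 0.2001 s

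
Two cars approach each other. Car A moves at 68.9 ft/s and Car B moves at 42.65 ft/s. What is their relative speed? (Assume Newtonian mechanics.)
v_rel = v_A + v_B = 68.9 + 42.65 = 111.5 ft/s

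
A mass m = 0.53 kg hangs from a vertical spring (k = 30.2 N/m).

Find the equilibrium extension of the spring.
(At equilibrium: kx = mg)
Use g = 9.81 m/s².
x_eq = mg/k = 0.53×9.81/30.2 = 0.1722 m = 17.22 cm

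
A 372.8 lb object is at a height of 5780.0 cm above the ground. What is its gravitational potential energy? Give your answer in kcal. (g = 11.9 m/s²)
PE = mgh = 169.1 kg × 11.9 m/s² × 57.8 m = 1.163e+05 J = 27.8 kcal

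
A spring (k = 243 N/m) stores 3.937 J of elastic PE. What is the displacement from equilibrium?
PE = ½kx² → x = √(2PE/k) = √(2×3.937/243) = 0.18 m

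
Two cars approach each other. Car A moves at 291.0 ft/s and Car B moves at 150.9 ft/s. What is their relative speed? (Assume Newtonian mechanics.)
v_rel = v_A + v_B = 291.0 + 150.9 = 441.9 ft/s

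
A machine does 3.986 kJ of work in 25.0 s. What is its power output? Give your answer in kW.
P = W/t = 3986 J / 25 s = 159.4 W = 0.1594 kW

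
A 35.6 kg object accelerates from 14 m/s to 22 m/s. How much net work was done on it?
W_net = ΔKE = ½m(v₂² − v₁²) = ½×35.6×(22² − 14²) = 5126.4 J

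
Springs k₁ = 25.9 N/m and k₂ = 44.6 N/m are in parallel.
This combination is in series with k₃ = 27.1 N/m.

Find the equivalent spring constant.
k₁₂ = k₁ + k₂ = 70.5 N/m (parallel)
1/k_eq = 1/k₁₂ + 1/k₃ → k_eq = 19.58 N/m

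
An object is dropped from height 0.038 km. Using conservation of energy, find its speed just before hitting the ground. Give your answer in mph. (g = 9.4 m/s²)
mgh = ½mv² → v = √(2gh) = √(2×9.4×38) = 26.73 m/s = 59.79 mph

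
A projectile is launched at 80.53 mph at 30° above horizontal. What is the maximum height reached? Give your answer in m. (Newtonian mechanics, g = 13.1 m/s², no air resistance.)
H = v₀²sin²(θ)/(2g) (with unit conversion) = 12.37 m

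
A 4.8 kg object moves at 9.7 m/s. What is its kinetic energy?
KE = ½mv² = ½×4.8×9.7² = 225.816 J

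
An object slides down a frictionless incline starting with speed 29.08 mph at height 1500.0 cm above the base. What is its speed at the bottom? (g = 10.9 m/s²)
½mv₀² + mgh = ½mv² → v = √(v₀² + 2gh) = √(13² + 2×10.9×15) = 22.27 m/s = 49.82 mph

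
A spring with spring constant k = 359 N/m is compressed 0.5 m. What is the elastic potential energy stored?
PE = ½kx² = ½×359×0.5² = 44.88 J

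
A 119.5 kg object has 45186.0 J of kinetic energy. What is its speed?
KE = ½mv² → v = √(2KE/m) = √(2×45186.0/119.5) = 27.5 m/s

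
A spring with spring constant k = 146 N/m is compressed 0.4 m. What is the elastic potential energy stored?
PE = ½kx² = ½×146×0.4² = 11.68 J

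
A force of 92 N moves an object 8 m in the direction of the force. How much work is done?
W = Fd = 92×8 = 736.0 J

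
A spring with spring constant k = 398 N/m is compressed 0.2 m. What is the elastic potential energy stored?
PE = ½kx² = ½×398×0.2² = 7.96 J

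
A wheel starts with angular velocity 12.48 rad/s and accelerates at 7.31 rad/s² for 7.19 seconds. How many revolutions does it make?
θ = ω₀t + ½αt² = 12.48×7.19 + ½×7.31×7.19² = 278.68 rad
Revolutions = θ/(2π) = 278.68/(2π) = 44.35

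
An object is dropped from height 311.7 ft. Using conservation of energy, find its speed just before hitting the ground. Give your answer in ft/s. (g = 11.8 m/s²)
mgh = ½mv² → v = √(2gh) = √(2×11.8×95.01) = 47.35 m/s = 155.4 ft/s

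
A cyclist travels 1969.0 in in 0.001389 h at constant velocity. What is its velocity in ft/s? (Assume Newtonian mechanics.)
v = d/t (with unit conversion) = 32.81 ft/s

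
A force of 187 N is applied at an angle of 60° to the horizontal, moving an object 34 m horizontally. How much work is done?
W = Fd cosθ = 187×34×cos(60°) = 3179.0 J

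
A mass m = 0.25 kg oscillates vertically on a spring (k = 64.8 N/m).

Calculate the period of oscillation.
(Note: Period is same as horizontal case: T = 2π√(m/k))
T = 2π√(m/k) = 2π√(0.25/64.8) = 0.3903 s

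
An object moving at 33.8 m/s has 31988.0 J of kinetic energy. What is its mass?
KE = ½mv² → m = 2KE/v² = 2×31988.0/33.8² = 56.0 kg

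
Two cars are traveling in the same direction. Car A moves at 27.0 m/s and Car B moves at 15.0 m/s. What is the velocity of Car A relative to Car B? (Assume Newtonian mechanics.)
v_rel = v_A - v_B = 27.0 - 15.0 = 12.0 m/s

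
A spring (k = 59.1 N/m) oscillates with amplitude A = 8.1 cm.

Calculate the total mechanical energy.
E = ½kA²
E = ½kA² = ½×59.1×(0.081)² = 0.1939 J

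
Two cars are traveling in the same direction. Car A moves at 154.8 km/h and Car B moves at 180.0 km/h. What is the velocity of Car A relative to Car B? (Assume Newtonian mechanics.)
v_rel = v_A - v_B = 154.8 - 180.0 = -25.2 km/h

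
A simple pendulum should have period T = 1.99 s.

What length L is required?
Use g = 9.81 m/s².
T = 2π√(L/g) → L = g(T/2π)² = 9.81×(1.99/2π)² = 0.984 m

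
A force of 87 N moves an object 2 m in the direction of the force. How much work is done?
W = Fd = 87×2 = 174.0 J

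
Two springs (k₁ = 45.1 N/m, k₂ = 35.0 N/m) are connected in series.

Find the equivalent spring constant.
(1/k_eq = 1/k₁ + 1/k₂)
1/k_eq = 1/45.1 + 1/35.0 = 0.050744; k_eq = 19.71 N/m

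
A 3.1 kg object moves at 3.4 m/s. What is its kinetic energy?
KE = ½mv² = ½×3.1×3.4² = 17.918 J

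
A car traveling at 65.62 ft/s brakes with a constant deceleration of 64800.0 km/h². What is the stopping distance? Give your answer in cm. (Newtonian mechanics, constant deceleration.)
d = v₀² / (2a) (with unit conversion) = 4000.0 cm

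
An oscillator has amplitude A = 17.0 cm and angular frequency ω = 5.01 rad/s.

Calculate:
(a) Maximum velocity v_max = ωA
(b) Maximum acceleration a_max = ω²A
v_max = ωA = 5.01×0.17 = 0.8517 m/s
a_max = ω²A = 5.01²×0.17 = 4.267 m/s²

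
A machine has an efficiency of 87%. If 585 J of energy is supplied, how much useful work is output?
W_out = η × W_in = 0.87 × 585 = 508.95 J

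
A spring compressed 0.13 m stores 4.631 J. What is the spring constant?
PE = ½kx² → k = 2PE/x² = 2×4.631/0.13² = 548.0 N/m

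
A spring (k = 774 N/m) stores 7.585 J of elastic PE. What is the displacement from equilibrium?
PE = ½kx² → x = √(2PE/k) = √(2×7.585/774) = 0.14 m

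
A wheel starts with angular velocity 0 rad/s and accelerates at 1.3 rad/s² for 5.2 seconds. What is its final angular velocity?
ω = ω₀ + αt = 0 + 1.3 × 5.2 = 6.76 rad/s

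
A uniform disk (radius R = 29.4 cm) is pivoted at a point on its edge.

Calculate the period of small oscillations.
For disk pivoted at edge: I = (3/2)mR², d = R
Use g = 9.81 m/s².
I/m = (3/2)R² = 0.1297 m²; d = R = 0.294 m
T = 2π√((3/2)R²/(gR)) = 2π√(3R/(2g)) = 1.332 s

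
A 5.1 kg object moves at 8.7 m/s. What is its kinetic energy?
KE = ½mv² = ½×5.1×8.7² = 193.0095 J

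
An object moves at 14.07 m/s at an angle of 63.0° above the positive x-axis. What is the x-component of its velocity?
vₓ = v cos(θ) = 14.07 × cos(63.0°) = 6.39 m/s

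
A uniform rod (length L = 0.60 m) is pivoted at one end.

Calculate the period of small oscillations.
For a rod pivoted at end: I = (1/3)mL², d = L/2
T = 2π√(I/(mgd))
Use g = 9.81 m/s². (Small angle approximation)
I/m = (1/3)L² = 0.12 m²; d = L/2 = 0.3 m
T = 2π√(I/(mgd)) = 2π√(0.12/(9.81×0.3)) = 1.269 s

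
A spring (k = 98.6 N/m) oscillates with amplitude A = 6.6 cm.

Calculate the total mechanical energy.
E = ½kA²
E = ½kA² = ½×98.6×(0.066)² = 0.2148 J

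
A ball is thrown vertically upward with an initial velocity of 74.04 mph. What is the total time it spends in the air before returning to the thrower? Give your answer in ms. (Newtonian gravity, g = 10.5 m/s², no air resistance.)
t_total = 2v₀/g (with unit conversion) = 6305.0 ms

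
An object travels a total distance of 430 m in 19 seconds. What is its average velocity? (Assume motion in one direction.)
v_avg = Δd / Δt = 430 / 19 = 22.63 m/s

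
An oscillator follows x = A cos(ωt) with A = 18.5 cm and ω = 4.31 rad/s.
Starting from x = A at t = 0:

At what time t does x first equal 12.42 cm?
cos(ωt) = x/A = 12.42/18.5 = 0.6714
ωt = arccos(0.6714) = 0.8348 rad
t = 0.8348/4.31 = 0.1937 s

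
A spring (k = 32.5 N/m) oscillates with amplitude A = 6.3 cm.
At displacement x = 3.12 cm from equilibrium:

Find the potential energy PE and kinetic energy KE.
E_total = ½kA² = ½×32.5×(0.063)² = 0.0645 J
PE = ½kx² = ½×32.5×(0.0312)² = 0.01582 J
KE = E_total − PE = 0.04868 J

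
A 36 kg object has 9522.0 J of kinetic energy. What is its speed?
KE = ½mv² → v = √(2KE/m) = √(2×9522.0/36) = 23.0 m/s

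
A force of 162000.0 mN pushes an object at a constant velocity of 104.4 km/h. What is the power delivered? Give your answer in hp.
P = Fv = 162 N × 29 m/s = 4698 W = 6.3 hp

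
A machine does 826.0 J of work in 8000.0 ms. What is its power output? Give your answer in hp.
P = W/t = 826 J / 8 s = 103.2 W = 0.1385 hp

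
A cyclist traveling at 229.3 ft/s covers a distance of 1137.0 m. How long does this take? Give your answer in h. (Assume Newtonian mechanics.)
t = d/v (with unit conversion) = 0.004519 h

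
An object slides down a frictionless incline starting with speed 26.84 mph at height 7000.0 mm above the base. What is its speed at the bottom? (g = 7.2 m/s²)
½mv₀² + mgh = ½mv² → v = √(v₀² + 2gh) = √(12² + 2×7.2×7) = 15.64 m/s = 35.0 mph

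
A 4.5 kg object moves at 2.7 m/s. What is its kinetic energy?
KE = ½mv² = ½×4.5×2.7² = 16.4025 J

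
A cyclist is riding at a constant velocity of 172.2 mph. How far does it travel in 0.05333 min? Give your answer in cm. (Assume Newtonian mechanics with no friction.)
d = vt (with unit conversion) = 24630.0 cm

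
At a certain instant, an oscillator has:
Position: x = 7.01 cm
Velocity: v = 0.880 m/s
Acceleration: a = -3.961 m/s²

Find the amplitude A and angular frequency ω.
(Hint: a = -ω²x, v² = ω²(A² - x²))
a = −ω²x → ω = √(|a|/x) = √(3.961/0.0701) = 7.517 rad/s
v² = ω²(A² − x²) → A = √(x² + v²/ω²) = √(0.0701² + 0.88²/7.517²) = 0.1365 m = 13.65 cm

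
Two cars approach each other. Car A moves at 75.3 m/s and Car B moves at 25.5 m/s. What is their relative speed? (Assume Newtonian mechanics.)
v_rel = v_A + v_B = 75.3 + 25.5 = 100.8 m/s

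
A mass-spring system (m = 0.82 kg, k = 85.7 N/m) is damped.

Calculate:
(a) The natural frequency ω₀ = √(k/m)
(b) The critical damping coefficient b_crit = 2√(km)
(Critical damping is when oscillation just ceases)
ω₀ = √(k/m) = √(85.7/0.82) = 10.22 rad/s
b_crit = 2√(km) = 2√(85.7×0.82) = 16.77 kg/s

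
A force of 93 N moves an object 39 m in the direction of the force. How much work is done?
W = Fd = 93×39 = 3627.0 J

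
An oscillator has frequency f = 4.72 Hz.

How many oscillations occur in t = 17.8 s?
n = f×t = 4.72×17.8 = 84.02 oscillations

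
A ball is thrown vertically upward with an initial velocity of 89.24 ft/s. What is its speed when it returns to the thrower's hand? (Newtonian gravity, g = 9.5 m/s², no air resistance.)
By conservation of energy, the ball returns at the same speed = 89.24 ft/s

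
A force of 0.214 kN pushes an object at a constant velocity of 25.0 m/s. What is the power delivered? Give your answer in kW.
P = Fv = 214 N × 25 m/s = 5350 W = 5.35 kW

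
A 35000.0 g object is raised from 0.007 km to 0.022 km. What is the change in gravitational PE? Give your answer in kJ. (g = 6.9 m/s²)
ΔPE = mg(h₂ − h₁) = 35 kg × 6.9 m/s² × (22 − 7) m = 3622 J = 3.623 kJ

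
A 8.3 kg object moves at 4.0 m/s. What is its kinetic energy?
KE = ½mv² = ½×8.3×4.0² = 66.4 J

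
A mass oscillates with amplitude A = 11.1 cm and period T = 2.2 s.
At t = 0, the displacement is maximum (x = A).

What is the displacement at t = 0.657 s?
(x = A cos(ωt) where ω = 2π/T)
ω = 2π/T = 2π/2.2 = 2.856 rad/s
x = A cos(ωt) = 11.1×cos(2.856×0.657) = -3.34 cm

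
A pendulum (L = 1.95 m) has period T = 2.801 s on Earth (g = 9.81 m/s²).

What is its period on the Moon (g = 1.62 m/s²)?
T = 2π√(L/g), so T_moon/T_earth = √(g_earth/g_moon)
T_moon = 2π√(1.95/1.62) = 6.893 s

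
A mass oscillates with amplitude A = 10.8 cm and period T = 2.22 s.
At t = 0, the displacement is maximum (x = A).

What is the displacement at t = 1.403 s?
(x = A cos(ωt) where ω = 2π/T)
ω = 2π/T = 2π/2.22 = 2.83 rad/s
x = A cos(ωt) = 10.8×cos(2.83×1.403) = -7.294 cm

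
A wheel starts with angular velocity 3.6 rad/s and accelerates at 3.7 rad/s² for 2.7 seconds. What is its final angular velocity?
ω = ω₀ + αt = 3.6 + 3.7 × 2.7 = 13.59 rad/s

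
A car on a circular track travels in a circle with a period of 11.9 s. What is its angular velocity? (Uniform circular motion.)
ω = 2π/T = 2π/11.9 = 0.528 rad/s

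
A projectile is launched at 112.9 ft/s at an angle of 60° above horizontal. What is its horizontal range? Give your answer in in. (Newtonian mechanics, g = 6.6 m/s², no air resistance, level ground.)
R = v₀² sin(2θ) / g (with unit conversion) = 6117.0 in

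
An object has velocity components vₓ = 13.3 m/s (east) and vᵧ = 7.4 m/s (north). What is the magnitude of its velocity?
|v| = √(vₓ² + vᵧ²) = √(13.3² + 7.4²) = √(231.65) = 15.22 m/s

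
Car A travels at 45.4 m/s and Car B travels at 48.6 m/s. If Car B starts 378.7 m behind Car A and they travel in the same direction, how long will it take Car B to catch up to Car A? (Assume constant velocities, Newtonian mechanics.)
Relative speed: v_rel = 48.6 - 45.4 = 3.2 m/s
Time to catch: t = d₀/v_rel = 378.7/3.2 = 118.34 s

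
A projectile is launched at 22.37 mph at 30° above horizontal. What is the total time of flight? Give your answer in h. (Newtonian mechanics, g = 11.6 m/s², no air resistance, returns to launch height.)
T = 2v₀sin(θ)/g (with unit conversion) = 0.0002395 h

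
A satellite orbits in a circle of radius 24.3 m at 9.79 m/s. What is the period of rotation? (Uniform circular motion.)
T = 2πr/v = 2π×24.3/9.79 = 15.6 s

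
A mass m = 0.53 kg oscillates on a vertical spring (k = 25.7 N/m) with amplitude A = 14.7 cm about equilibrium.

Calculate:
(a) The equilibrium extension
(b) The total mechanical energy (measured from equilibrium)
x_eq = mg/k = 0.53×9.81/25.7 = 0.2023 m = 20.23 cm
E = ½kA² = ½×25.7×(0.147)² = 0.2777 J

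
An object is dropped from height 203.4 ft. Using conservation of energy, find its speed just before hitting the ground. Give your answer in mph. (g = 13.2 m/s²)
mgh = ½mv² → v = √(2gh) = √(2×13.2×62) = 40.46 m/s = 90.5 mph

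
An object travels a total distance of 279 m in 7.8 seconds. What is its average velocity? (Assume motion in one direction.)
v_avg = Δd / Δt = 279 / 7.8 = 35.77 m/s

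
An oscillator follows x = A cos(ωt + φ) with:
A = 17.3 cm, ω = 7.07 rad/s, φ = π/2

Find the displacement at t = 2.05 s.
x = A cos(ωt + φ) = 17.3×cos(7.07×2.05 + π/2) = -16.21 cm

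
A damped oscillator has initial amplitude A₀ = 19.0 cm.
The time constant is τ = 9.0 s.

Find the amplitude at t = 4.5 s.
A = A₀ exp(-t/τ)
A = A₀ exp(−t/τ) = 19.0×exp(−4.5/9.0) = 11.52 cm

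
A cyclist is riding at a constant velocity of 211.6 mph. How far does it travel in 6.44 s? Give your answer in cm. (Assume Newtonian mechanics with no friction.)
d = vt (with unit conversion) = 60920.0 cm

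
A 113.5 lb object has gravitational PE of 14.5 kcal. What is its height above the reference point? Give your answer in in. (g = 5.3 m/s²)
PE = mgh → h = PE/(mg) = 6.067e+04 J / (51.48 kg × 5.3 m/s²) = 222.3 m = 8754.0 in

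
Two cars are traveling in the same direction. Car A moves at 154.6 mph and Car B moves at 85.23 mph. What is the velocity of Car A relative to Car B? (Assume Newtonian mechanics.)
v_rel = v_A - v_B = 154.6 - 85.23 = 69.37 mph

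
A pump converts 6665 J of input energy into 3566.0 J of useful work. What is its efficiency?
η = W_out/W_in = 3566.0/6665 = 0.535 = 53.5%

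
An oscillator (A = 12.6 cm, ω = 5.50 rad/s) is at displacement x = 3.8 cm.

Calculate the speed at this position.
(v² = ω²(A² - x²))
v = ω√(A² − x²) = 5.5×√(0.126² − 0.038²) = 0.6607 m/s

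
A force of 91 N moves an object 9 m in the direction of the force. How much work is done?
W = Fd = 91×9 = 819.0 J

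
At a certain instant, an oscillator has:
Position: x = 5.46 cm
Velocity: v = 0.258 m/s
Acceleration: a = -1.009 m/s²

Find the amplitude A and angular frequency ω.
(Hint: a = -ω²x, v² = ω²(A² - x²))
a = −ω²x → ω = √(|a|/x) = √(1.009/0.0546) = 4.299 rad/s
v² = ω²(A² − x²) → A = √(x² + v²/ω²) = √(0.0546² + 0.258²/4.299²) = 0.08114 m = 8.114 cm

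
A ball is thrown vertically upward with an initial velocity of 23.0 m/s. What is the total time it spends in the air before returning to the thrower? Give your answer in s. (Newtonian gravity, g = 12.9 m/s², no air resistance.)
t_total = 2v₀/g = 3.566 s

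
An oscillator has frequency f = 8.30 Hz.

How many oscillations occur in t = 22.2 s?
n = f×t = 8.3×22.2 = 184.3 oscillations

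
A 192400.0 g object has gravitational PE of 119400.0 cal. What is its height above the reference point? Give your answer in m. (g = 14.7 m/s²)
PE = mgh → h = PE/(mg) = 4.996e+05 J / (192.4 kg × 14.7 m/s²) = 176.6 m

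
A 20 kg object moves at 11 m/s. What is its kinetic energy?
KE = ½mv² = ½×20×11² = 1210.0 J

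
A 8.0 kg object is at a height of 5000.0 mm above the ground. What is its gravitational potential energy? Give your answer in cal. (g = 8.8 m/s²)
PE = mgh = 8 kg × 8.8 m/s² × 5 m = 352 J = 84.13 cal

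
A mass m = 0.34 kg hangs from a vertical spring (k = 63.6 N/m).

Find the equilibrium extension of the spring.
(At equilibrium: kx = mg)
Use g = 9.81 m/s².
x_eq = mg/k = 0.34×9.81/63.6 = 0.05244 m = 5.244 cm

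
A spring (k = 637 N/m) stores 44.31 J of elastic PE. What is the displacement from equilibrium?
PE = ½kx² → x = √(2PE/k) = √(2×44.31/637) = 0.373 m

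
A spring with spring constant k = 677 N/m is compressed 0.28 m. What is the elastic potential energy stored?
PE = ½kx² = ½×677×0.28² = 26.54 J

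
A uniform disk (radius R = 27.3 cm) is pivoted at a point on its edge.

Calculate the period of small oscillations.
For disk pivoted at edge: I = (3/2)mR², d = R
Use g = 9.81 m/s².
I/m = (3/2)R² = 0.1118 m²; d = R = 0.273 m
T = 2π√((3/2)R²/(gR)) = 2π√(3R/(2g)) = 1.284 s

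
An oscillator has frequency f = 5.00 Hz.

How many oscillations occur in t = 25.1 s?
n = f×t = 5.0×25.1 = 125.5 oscillations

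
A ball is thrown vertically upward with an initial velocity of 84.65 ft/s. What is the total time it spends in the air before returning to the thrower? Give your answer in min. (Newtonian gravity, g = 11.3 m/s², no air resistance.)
t_total = 2v₀/g (with unit conversion) = 0.07611 min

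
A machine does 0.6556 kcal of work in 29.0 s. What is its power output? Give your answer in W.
P = W/t = 2743 J / 29 s = 94.59 W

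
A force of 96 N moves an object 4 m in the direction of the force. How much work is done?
W = Fd = 96×4 = 384.0 J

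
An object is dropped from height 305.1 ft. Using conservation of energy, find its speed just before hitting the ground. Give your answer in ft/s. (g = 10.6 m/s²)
mgh = ½mv² → v = √(2gh) = √(2×10.6×92.99) = 44.4 m/s = 145.7 ft/s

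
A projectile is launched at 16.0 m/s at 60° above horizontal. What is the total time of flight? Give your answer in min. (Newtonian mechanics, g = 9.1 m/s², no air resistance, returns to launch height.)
T = 2v₀sin(θ)/g (with unit conversion) = 0.05076 min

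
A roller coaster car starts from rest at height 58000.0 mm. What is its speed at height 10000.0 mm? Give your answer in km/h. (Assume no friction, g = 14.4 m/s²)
mgh₁ = ½mv₂² + mgh₂ → v₂ = √(2g(h₁−h₂)) = √(2×14.4×(58−10)) = 37.18 m/s = 133.9 km/h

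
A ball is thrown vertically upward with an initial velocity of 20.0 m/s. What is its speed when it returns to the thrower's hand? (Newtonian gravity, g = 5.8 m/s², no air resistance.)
By conservation of energy, the ball returns at the same speed = 20.0 m/s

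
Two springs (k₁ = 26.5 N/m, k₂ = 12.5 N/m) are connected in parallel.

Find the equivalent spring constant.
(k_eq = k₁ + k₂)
k_eq = k₁ + k₂ = 26.5 + 12.5 = 39 N/m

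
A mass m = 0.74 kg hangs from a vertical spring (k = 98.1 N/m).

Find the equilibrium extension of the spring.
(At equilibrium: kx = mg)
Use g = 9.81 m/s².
x_eq = mg/k = 0.74×9.81/98.1 = 0.074 m = 7.4 cm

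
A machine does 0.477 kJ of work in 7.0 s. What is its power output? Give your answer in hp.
P = W/t = 477 J / 7 s = 68.14 W = 0.09138 hp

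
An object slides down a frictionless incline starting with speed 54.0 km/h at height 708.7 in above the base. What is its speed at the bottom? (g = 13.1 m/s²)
½mv₀² + mgh = ½mv² → v = √(v₀² + 2gh) = √(15² + 2×13.1×18) = 26.39 m/s = 95.02 km/h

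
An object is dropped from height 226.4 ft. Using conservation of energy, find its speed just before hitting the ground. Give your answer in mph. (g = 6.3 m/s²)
mgh = ½mv² → v = √(2gh) = √(2×6.3×69.01) = 29.49 m/s = 65.96 mph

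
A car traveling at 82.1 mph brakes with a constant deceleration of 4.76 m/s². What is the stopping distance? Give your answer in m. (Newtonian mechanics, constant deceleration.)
d = v₀² / (2a) (with unit conversion) = 141.5 m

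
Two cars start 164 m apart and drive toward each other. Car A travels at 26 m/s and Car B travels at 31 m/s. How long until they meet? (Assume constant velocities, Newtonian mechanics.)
Combined speed: v_combined = 26 + 31 = 57 m/s
Time to meet: t = d/57 = 164/57 = 2.88 s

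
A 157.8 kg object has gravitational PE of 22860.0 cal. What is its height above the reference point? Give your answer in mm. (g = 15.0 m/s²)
PE = mgh → h = PE/(mg) = 9.565e+04 J / (157.8 kg × 15.0 m/s²) = 40.41 m = 40410.0 mm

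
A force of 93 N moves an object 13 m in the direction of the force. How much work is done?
W = Fd = 93×13 = 1209.0 J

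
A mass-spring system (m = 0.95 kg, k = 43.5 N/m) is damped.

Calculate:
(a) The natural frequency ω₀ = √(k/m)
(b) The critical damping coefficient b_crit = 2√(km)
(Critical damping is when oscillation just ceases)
ω₀ = √(k/m) = √(43.5/0.95) = 6.767 rad/s
b_crit = 2√(km) = 2√(43.5×0.95) = 12.86 kg/s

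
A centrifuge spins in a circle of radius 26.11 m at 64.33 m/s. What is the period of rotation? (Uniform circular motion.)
T = 2πr/v = 2π×26.11/64.33 = 2.55 s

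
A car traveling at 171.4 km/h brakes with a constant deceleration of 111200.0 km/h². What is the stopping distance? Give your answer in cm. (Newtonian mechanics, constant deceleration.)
d = v₀² / (2a) (with unit conversion) = 13210.0 cm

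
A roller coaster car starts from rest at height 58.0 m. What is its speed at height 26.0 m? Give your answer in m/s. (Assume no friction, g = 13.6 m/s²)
mgh₁ = ½mv₂² + mgh₂ → v₂ = √(2g(h₁−h₂)) = √(2×13.6×(58−26)) = 29.5 m/s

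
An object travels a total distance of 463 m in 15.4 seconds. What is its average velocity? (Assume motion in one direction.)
v_avg = Δd / Δt = 463 / 15.4 = 30.06 m/s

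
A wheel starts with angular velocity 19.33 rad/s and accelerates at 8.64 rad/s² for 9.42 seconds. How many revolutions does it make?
θ = ω₀t + ½αt² = 19.33×9.42 + ½×8.64×9.42² = 565.43 rad
Revolutions = θ/(2π) = 565.43/(2π) = 89.99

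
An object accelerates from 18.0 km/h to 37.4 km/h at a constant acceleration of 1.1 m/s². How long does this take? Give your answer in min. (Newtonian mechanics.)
t = (v - v₀)/a (with unit conversion) = 0.08165 min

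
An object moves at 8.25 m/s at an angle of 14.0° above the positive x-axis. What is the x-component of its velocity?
vₓ = v cos(θ) = 8.25 × cos(14.0°) = 8.0 m/s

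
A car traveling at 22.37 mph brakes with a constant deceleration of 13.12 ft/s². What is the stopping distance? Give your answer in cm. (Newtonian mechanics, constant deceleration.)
d = v₀² / (2a) (with unit conversion) = 1250.0 cm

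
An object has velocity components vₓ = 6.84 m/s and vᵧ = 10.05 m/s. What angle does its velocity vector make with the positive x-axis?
θ = arctan(vᵧ/vₓ) = arctan(10.05/6.84) = 55.76°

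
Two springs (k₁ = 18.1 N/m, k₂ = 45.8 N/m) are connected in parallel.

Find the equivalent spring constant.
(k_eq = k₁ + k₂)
k_eq = k₁ + k₂ = 18.1 + 45.8 = 63.9 N/m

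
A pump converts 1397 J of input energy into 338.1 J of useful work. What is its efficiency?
η = W_out/W_in = 338.1/1397 = 0.242 = 24.2%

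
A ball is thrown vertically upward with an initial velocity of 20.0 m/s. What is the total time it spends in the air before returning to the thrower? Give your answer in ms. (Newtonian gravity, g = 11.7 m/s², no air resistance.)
t_total = 2v₀/g (with unit conversion) = 3419.0 ms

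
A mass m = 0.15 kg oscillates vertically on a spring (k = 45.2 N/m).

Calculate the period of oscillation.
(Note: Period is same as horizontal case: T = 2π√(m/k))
T = 2π√(m/k) = 2π√(0.15/45.2) = 0.362 s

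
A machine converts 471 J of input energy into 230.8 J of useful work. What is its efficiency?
η = W_out/W_in = 230.8/471 = 0.49 = 49.0%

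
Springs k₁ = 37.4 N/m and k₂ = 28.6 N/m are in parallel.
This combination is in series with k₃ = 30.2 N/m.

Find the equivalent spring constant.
k₁₂ = k₁ + k₂ = 66 N/m (parallel)
1/k_eq = 1/k₁₂ + 1/k₃ → k_eq = 20.72 N/m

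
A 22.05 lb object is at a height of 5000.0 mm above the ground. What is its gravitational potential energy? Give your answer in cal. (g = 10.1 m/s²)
PE = mgh = 10 kg × 10.1 m/s² × 5 m = 505.1 J = 120.7 cal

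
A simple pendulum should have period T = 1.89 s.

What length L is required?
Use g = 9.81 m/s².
T = 2π√(L/g) → L = g(T/2π)² = 9.81×(1.89/2π)² = 0.8876 m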